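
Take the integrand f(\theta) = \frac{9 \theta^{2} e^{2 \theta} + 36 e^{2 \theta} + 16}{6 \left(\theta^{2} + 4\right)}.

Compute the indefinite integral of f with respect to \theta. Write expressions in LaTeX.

A candidate is checked by its d/d\theta: the result must match f(\theta).
Check: d/d\theta[\frac{9 e^{2 \theta} + 16 \operatorname{atan}{\left(\frac{\theta}{2} \right)}}{12}] = \frac{9 \theta^{2} e^{2 \theta} + 36 e^{2 \theta} + 16}{6 \theta^{2} + 24}, which equals f(\theta).

F(\theta) = \frac{9 e^{2 \theta} + 16 \operatorname{atan}{\left(\frac{\theta}{2} \right)}}{12} + C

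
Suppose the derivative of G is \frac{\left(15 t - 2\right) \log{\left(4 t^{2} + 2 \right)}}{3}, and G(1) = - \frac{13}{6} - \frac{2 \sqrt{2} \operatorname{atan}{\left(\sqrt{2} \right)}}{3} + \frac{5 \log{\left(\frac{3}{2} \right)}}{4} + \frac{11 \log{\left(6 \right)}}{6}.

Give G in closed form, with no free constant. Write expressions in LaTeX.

For G(t) to be correct, d/dt[G] must agree with the stated G'(t) identically.
A general antiderivative is - \frac{5 t^{2}}{2} + \frac{4 t}{3} + \left(\frac{5 t^{2}}{2} - \frac{2 t}{3}\right) \log{\left(4 t^{2} + 2 \right)} + \frac{5 \log{\left(t^{2} + \frac{1}{2} \right)}}{4} - \frac{2 \sqrt{2} \operatorname{atan}{\left(\sqrt{2} t \right)}}{3} + C.
The condition gives C = - \frac{13}{6} - \frac{2 \sqrt{2} \operatorname{atan}{\left(\sqrt{2} \right)}}{3} + \frac{5 \log{\left(\frac{3}{2} \right)}}{4} + \frac{11 \log{\left(6 \right)}}{6} - (- \frac{7}{6} - \frac{2 \sqrt{2} \operatorname{atan}{\left(\sqrt{2} \right)}}{3} + \frac{5 \log{\left(\frac{3}{2} \right)}}{4} + \frac{11 \log{\left(6 \right)}}{6}) = -1.
So G(t) = \frac{- 30 t^{2} + 2 t \left(15 t - 4\right) \log{\left(4 t^{2} + 2 \right)} + 16 t + 15 \log{\left(t^{2} + \frac{1}{2} \right)} - 8 \sqrt{2} \operatorname{atan}{\left(\sqrt{2} t \right)} - 12}{12}.
Check: d/dt[\frac{- 30 t^{2} + 2 t \left(15 t - 4\right) \log{\left(4 t^{2} + 2 \right)} + 16 t + 15 \log{\left(t^{2} + \frac{1}{2} \right)} - 8 \sqrt{2} \operatorname{atan}{\left(\sqrt{2} t \right)} - 12}{12}] = 5 t \log{\left(2 t^{2} + 1 \right)} + 5 t \log{\left(2 \right)} - \frac{2 \log{\left(2 t^{2} + 1 \right)}}{3} - \frac{2 \log{\left(2 \right)}}{3}, which equals G'(t).

G(t) = \frac{- 30 t^{2} + 2 t \left(15 t - 4\right) \log{\left(4 t^{2} + 2 \right)} + 16 t + 15 \log{\left(t^{2} + \frac{1}{2} \right)} - 8 \sqrt{2} \operatorname{atan}{\left(\sqrt{2} t \right)} - 12}{12}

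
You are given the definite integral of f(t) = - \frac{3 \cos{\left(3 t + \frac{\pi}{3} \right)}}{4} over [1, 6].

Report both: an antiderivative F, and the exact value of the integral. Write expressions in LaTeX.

Antiderivative: F(t) = - \frac{\sin{\left(3 t + \frac{\pi}{3} \right)}}{4}; value = \frac{\sin{\left(\frac{\pi}{3} + 3 \right)}}{4} - \frac{\sin{\left(\frac{\pi}{3} + 18 \right)}}{4}

Whatever form F(t) takes, F'(t) = f(t) is non-negotiable.
F(t) = - \frac{\sin{\left(3 t + \frac{\pi}{3} \right)}}{4} is an antiderivative of f.
Check: d/dt[- \frac{\sin{\left(3 t + \frac{\pi}{3} \right)}}{4}] = - \frac{3 \cos{\left(3 t + \frac{\pi}{3} \right)}}{4} = f(t).
F(6) = - \frac{\sin{\left(\frac{\pi}{3} + 18 \right)}}{4}; F(1) = - \frac{\sin{\left(\frac{\pi}{3} + 3 \right)}}{4}.
Integral = F(6) - F(1) = \frac{\sin{\left(\frac{\pi}{3} + 3 \right)}}{4} - \frac{\sin{\left(\frac{\pi}{3} + 18 \right)}}{4}.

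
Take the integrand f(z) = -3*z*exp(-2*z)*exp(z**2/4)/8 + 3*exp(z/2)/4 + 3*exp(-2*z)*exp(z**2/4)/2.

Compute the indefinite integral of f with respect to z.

Integrate term by term and add the pieces.
Check: d/dz[3*(2*exp(z/2) - exp(z**2/4 - 2*z))/4] = -3*z*exp(-2*z)*exp(z**2/4)/8 + 3*exp(z/2)/4 + 3*exp(-2*z)*exp(z**2/4)/2 = f(z).

F(z) = 3*(2*exp(z/2) - exp(z**2/4 - 2*z))/4 + C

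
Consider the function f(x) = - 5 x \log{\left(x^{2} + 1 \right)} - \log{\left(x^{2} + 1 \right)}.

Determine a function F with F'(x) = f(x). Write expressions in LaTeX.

Integrate term by term and add the pieces.
Check: d/dx[- \frac{5 x^{2} \log{\left(x^{2} + 1 \right)}}{2} + \frac{5 x^{2}}{2} - x \log{\left(x^{2} + 1 \right)} + 2 x - \frac{5 \log{\left(x^{2} + 1 \right)}}{2} - 2 \operatorname{atan}{\left(x \right)}] = - 5 x \log{\left(x^{2} + 1 \right)} - \log{\left(x^{2} + 1 \right)} = f(x).

An antiderivative is F(x) = - \frac{5 x^{2} \log{\left(x^{2} + 1 \right)}}{2} + \frac{5 x^{2}}{2} - x \log{\left(x^{2} + 1 \right)} + 2 x - \frac{5 \log{\left(x^{2} + 1 \right)}}{2} - 2 \operatorname{atan}{\left(x \right)}.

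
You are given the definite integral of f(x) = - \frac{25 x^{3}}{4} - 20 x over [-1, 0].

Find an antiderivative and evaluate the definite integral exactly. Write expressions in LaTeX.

f matches the chain-rule pattern g'(h)*h' with inner function h(x) = - \frac{5 x^{2}}{4} - 4; substituting u = h(x) collapses the integral.
F(x) = - \frac{\left(5 x^{2} + 16\right)^{2}}{16} is an antiderivative of f.
Check: d/dx[- \frac{\left(5 x^{2} + 16\right)^{2}}{16}] = - \frac{25 x^{3}}{4} - 20 x = f(x).
F(0) = -16; F(-1) = - \frac{441}{16}.
Integral = F(0) - F(-1) = \frac{185}{16}.

Antiderivative: F(x) = - \frac{\left(5 x^{2} + 16\right)^{2}}{16}; value = \frac{185}{16}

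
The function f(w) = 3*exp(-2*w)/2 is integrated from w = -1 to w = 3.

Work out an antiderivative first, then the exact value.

Antiderivative: F(w) = -3*exp(-2*w)/4; value = -3*exp(-6)/4 + 3*exp(2)/4

Differentiate the proposed F(w) back; it has to land on f(w) exactly.
F(w) = -3*exp(-2*w)/4 is an antiderivative of f.
Check: d/dw[-3*exp(-2*w)/4] = 3*exp(-2*w)/2 = f(w).
F(3) = -3*exp(-6)/4; F(-1) = -3*exp(2)/4.
Integral = F(3) - F(-1) = -3*exp(-6)/4 + 3*exp(2)/4.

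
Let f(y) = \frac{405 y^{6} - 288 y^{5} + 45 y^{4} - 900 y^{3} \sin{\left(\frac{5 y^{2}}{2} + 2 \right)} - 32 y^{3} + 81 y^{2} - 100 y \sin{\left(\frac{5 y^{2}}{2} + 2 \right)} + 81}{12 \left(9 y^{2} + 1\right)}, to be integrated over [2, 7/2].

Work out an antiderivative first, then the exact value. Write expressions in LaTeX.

For F(y) to be correct the identity F'(y) - f(y) = 0 must hold.
F(y) = \frac{3 y^{5}}{4} - \frac{2 y^{4}}{3} + \frac{3 y}{4} + \frac{5 \cos{\left(\frac{5 y^{2}}{2} + 2 \right)}}{3} + 2 \operatorname{atan}{\left(3 y \right)} is an antiderivative of f.
Check: d/dy[\frac{3 y^{5}}{4} - \frac{2 y^{4}}{3} + \frac{3 y}{4} + \frac{5 \cos{\left(\frac{5 y^{2}}{2} + 2 \right)}}{3} + 2 \operatorname{atan}{\left(3 y \right)}] = \frac{405 y^{6} - 288 y^{5} + 45 y^{4} - 900 y^{3} \sin{\left(\frac{5 y^{2}}{2} + 2 \right)} - 32 y^{3} + 81 y^{2} - 100 y \sin{\left(\frac{5 y^{2}}{2} + 2 \right)} + 81}{108 y^{2} + 12}, which equals f(y).
F(7/2) = \frac{5 \cos{\left(\frac{261}{8} \right)}}{3} + 2 \operatorname{atan}{\left(\frac{21}{2} \right)} + \frac{113855}{384}; F(2) = \frac{5 \cos{\left(12 \right)}}{3} + 2 \operatorname{atan}{\left(6 \right)} + \frac{89}{6}.
Integral = F(7/2) - F(2) = - 2 \operatorname{atan}{\left(6 \right)} - \frac{5 \cos{\left(12 \right)}}{3} + \frac{5 \cos{\left(\frac{261}{8} \right)}}{3} + 2 \operatorname{atan}{\left(\frac{21}{2} \right)} + \frac{36053}{128}.

Antiderivative: F(y) = \frac{3 y^{5}}{4} - \frac{2 y^{4}}{3} + \frac{3 y}{4} + \frac{5 \cos{\left(\frac{5 y^{2}}{2} + 2 \right)}}{3} + 2 \operatorname{atan}{\left(3 y \right)}; value = - 2 \operatorname{atan}{\left(6 \right)} - \frac{5 \cos{\left(12 \right)}}{3} + \frac{5 \cos{\left(\frac{261}{8} \right)}}{3} + 2 \operatorname{atan}{\left(\frac{21}{2} \right)} + \frac{36053}{128}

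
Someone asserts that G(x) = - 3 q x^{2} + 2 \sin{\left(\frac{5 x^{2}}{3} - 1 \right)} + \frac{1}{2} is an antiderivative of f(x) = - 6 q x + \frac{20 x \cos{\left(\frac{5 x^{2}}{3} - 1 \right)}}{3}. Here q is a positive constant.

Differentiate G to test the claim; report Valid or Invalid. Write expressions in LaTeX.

d/dx[G] = - 6 q x + \frac{20 x \cos{\left(\frac{5 x^{2}}{3} - 1 \right)}}{3}
This equals f(x) exactly, so the claim holds.

Valid - differentiating G returns exactly f.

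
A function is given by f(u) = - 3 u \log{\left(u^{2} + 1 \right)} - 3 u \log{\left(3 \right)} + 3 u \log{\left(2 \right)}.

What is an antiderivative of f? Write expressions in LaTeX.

An antiderivative is F(u) = - \frac{3 u^{2} \log{\left(\frac{3 u^{2}}{2} + \frac{3}{2} \right)}}{2} + \frac{3 u^{2}}{2} - \frac{3 \log{\left(u^{2} + 1 \right)}}{2}.

Integrate term by term and add the pieces.
Check: d/du[- \frac{3 u^{2} \log{\left(\frac{3 u^{2}}{2} + \frac{3}{2} \right)}}{2} + \frac{3 u^{2}}{2} - \frac{3 \log{\left(u^{2} + 1 \right)}}{2}] = - 3 u \log{\left(u^{2} + 1 \right)} - 3 u \log{\left(3 \right)} + 3 u \log{\left(2 \right)} = f(u).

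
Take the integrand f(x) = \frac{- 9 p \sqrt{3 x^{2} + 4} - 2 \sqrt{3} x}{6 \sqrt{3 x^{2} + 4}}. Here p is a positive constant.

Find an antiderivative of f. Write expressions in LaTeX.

An antiderivative is F(x) = \frac{\sqrt{3} \left(- 9 \sqrt{3} p x - 2 \sqrt{3 x^{2} + 4}\right)}{18}.

For F(x) to be correct the identity F'(x) - f(x) = 0 must hold.
Check: d/dx[\frac{\sqrt{3} \left(- 9 \sqrt{3} p x - 2 \sqrt{3 x^{2} + 4}\right)}{18}] = \frac{- 9 p \sqrt{3 x^{2} + 4} - 2 \sqrt{3} x}{6 \sqrt{3 x^{2} + 4}} = f(x).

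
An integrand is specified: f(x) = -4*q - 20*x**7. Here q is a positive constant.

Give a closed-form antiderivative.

A first test for any F(x): its x-derivative must equal f(x) identically.
Check: d/dx[-x*(8*q + 5*x**7)/2] = -4*q - 20*x**7 = f(x).

An antiderivative is F(x) = -x*(8*q + 5*x**7)/2.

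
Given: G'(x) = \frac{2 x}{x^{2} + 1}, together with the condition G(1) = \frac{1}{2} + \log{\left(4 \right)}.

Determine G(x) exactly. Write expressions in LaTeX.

G(x) = \log{\left(x^{2} + 1 \right)} + \frac{1}{2} + \log{\left(2 \right)}

G'(x) matches the chain-rule pattern g'(h)*h' with inner function h(x) = 2 x^{2} + 2; substituting u = h(x) collapses the integral.
A general antiderivative is \log{\left(2 x^{2} + 2 \right)} + C.
The condition gives C = \frac{1}{2} + \log{\left(4 \right)} - (\log{\left(4 \right)}) = \frac{1}{2}.
So G(x) = \log{\left(x^{2} + 1 \right)} + \frac{1}{2} + \log{\left(2 \right)}.
Check: d/dx[\log{\left(x^{2} + 1 \right)} + \frac{1}{2} + \log{\left(2 \right)}] = \frac{2 x}{x^{2} + 1} = G'(x).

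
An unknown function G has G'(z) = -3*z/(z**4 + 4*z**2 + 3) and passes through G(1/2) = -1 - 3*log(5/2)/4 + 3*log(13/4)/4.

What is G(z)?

A first test for any G(z): its z-derivative must equal the given G'(z).
A general antiderivative is 3*log(z**2 + 3)/4 - 3*log(2*z**2 + 2)/4 + C.
The condition gives C = -1 - 3*log(5/2)/4 + 3*log(13/4)/4 - (-3*log(5/2)/4 + 3*log(13/4)/4) = -1.
So G(z) = -3*log(z**2 + 1)/4 + 3*log(z**2 + 3)/4 - 1 - 3*log(2)/4.
Check: d/dz[-3*log(z**2 + 1)/4 + 3*log(z**2 + 3)/4 - 1 - 3*log(2)/4] = -3*z/(z**4 + 4*z**2 + 3) = G'(z).

G(z) = -3*log(z**2 + 1)/4 + 3*log(z**2 + 3)/4 - 1 - 3*log(2)/4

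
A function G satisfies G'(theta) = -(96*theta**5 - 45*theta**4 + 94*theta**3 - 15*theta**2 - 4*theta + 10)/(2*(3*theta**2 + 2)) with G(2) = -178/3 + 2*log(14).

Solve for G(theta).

Whatever form G(theta) takes, its d/dtheta must return the stated G'(theta).
A general antiderivative is -4*theta**4 + 5*theta**3/2 - 5*theta**2/2 - 5*theta/2 + 2*log(3*theta**2 + 2) - 1/3 + C.
The condition gives C = -178/3 + 2*log(14) - (-178/3 + 2*log(14)) = 0.
So G(theta) = -4*theta**4 + 5*theta**3/2 - 5*theta**2/2 - 5*theta/2 + 2*log(3*theta**2 + 2) - 1/3.
Check: d/dtheta[-4*theta**4 + 5*theta**3/2 - 5*theta**2/2 - 5*theta/2 + 2*log(3*theta**2 + 2) - 1/3] = (-96*theta**5 + 45*theta**4 - 94*theta**3 + 15*theta**2 + 4*theta - 10)/(6*theta**2 + 4), which equals G'(theta).

G(theta) = -4*theta**4 + 5*theta**3/2 - 5*theta**2/2 - 5*theta/2 + 2*log(3*theta**2 + 2) - 1/3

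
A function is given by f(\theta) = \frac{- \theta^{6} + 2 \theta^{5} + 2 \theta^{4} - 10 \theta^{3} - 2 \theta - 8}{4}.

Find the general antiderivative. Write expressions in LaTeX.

Check any antiderivative F(\theta) by computing F'(\theta) and comparing it with f(\theta).
Check: d/d\theta[- \frac{\theta^{7}}{28} + \frac{\theta^{6}}{12} + \frac{\theta^{5}}{10} - \frac{5 \theta^{4}}{8} - \frac{\theta^{2}}{4} - 2 \theta] = - \frac{\theta^{6}}{4} + \frac{\theta^{5}}{2} + \frac{\theta^{4}}{2} - \frac{5 \theta^{3}}{2} - \frac{\theta}{2} - 2, which equals f(\theta).

F(\theta) = - \frac{\theta^{7}}{28} + \frac{\theta^{6}}{12} + \frac{\theta^{5}}{10} - \frac{5 \theta^{4}}{8} - \frac{\theta^{2}}{4} - 2 \theta + C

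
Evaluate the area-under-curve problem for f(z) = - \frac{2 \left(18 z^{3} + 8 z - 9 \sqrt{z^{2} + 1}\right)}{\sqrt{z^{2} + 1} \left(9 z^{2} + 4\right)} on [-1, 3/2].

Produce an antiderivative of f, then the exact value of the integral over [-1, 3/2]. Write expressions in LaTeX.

Antiderivative: F(z) = - 2 \sqrt{4 z^{2} + 4} + 3 \operatorname{atan}{\left(\frac{3 z}{2} \right)}; value = - 2 \sqrt{13} + 3 \operatorname{atan}{\left(\frac{3}{2} \right)} + 3 \operatorname{atan}{\left(\frac{9}{4} \right)} + 4 \sqrt{2}

Any candidate F(z) must reproduce f(z) exactly when differentiated.
F(z) = - 2 \sqrt{4 z^{2} + 4} + 3 \operatorname{atan}{\left(\frac{3 z}{2} \right)} is an antiderivative of f.
Check: d/dz[- 2 \sqrt{4 z^{2} + 4} + 3 \operatorname{atan}{\left(\frac{3 z}{2} \right)}] = \frac{- 36 z^{3} - 16 z + 18 \sqrt{z^{2} + 1}}{9 z^{2} \sqrt{z^{2} + 1} + 4 \sqrt{z^{2} + 1}}, which equals f(z).
F(3/2) = - 2 \sqrt{13} + 3 \operatorname{atan}{\left(\frac{9}{4} \right)}; F(-1) = - 4 \sqrt{2} - 3 \operatorname{atan}{\left(\frac{3}{2} \right)}.
Integral = F(3/2) - F(-1) = - 2 \sqrt{13} + 3 \operatorname{atan}{\left(\frac{3}{2} \right)} + 3 \operatorname{atan}{\left(\frac{9}{4} \right)} + 4 \sqrt{2}.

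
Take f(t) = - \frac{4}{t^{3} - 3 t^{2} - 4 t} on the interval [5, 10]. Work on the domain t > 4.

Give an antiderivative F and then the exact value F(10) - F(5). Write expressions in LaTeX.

Antiderivative: F(t) = \log{\left(t \right)} - \frac{\log{\left(t - 4 \right)}}{5} - \frac{4 \log{\left(t + 1 \right)}}{5}; value = - \frac{4 \log{\left(11 \right)}}{5} - \log{\left(5 \right)} + \frac{3 \log{\left(6 \right)}}{5} + \log{\left(10 \right)}

Factor the denominator (t \left(t - 4\right) \left(t + 1\right)) and decompose: f = - \frac{4}{5 \left(t + 1\right)} - \frac{1}{5 \left(t - 4\right)} + \frac{1}{t}; each piece integrates to a log, atan, or power term.
F(t) = \log{\left(t \right)} - \frac{\log{\left(t - 4 \right)}}{5} - \frac{4 \log{\left(t + 1 \right)}}{5} is an antiderivative of f.
Check: d/dt[\log{\left(t \right)} - \frac{\log{\left(t - 4 \right)}}{5} - \frac{4 \log{\left(t + 1 \right)}}{5}] = - \frac{4}{t^{3} - 3 t^{2} - 4 t} = f(t).
F(10) = - \frac{4 \log{\left(11 \right)}}{5} - \frac{\log{\left(6 \right)}}{5} + \log{\left(10 \right)}; F(5) = - \frac{4 \log{\left(6 \right)}}{5} + \log{\left(5 \right)}.
Integral = F(10) - F(5) = - \frac{4 \log{\left(11 \right)}}{5} - \log{\left(5 \right)} + \frac{3 \log{\left(6 \right)}}{5} + \log{\left(10 \right)}.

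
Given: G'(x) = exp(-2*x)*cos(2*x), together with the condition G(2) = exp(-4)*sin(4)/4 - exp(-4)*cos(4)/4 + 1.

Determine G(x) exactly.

G(x) = (4*exp(2*x) + sin(2*x) - cos(2*x))*exp(-2*x)/4

Any candidate G(x) must reproduce the stated G'(x) exactly.
A general antiderivative is exp(-2*x)*sin(2*x)/4 - exp(-2*x)*cos(2*x)/4 + C.
The condition gives C = exp(-4)*sin(4)/4 - exp(-4)*cos(4)/4 + 1 - (exp(-4)*sin(4)/4 - exp(-4)*cos(4)/4) = 1.
So G(x) = (4*exp(2*x) + sin(2*x) - cos(2*x))*exp(-2*x)/4.
Check: d/dx[(4*exp(2*x) + sin(2*x) - cos(2*x))*exp(-2*x)/4] = exp(-2*x)*cos(2*x) = G'(x).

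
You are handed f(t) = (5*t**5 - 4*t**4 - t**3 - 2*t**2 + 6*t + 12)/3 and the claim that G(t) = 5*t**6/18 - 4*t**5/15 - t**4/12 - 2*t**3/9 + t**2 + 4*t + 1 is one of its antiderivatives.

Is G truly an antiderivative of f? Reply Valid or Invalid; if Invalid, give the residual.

Valid - the claim checks out under differentiation.

d/dt[G] = 5*t**5/3 - 4*t**4/3 - t**3/3 - 2*t**2/3 + 2*t + 4
This equals f(t) exactly, so the claim holds.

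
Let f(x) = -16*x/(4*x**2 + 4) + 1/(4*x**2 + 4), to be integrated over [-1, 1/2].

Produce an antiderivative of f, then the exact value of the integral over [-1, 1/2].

The integrand splits into summands that can be handled one at a time.
F(x) = -2*log(2*x**2 + 2) + atan(x)/4 is an antiderivative of f.
Check: d/dx[-2*log(2*x**2 + 2) + atan(x)/4] = (1 - 16*x)/(4*x**2 + 4), which equals f(x).
F(1/2) = -2*log(5/2) + atan(1/2)/4; F(-1) = -2*log(4) - pi/16.
Integral = F(1/2) - F(-1) = -2*log(5/2) + atan(1/2)/4 + pi/16 + 2*log(4).

Antiderivative: F(x) = -2*log(2*x**2 + 2) + atan(x)/4; value = -2*log(5/2) + atan(1/2)/4 + pi/16 + 2*log(4)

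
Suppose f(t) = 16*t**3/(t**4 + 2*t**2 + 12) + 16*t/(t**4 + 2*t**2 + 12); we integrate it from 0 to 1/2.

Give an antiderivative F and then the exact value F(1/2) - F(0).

The substitution u = t**4/2 + t**2 + 6 works: f is exactly (dF/du)*(du/dt) for that inner function.
F(t) = 4*log(t**4/2 + t**2 + 6) is an antiderivative of f.
Check: d/dt[4*log(t**4/2 + t**2 + 6)] = (16*t**3 + 16*t)/(t**4 + 2*t**2 + 12), which equals f(t).
F(1/2) = 4*log(201/32); F(0) = 4*log(6).
Integral = F(1/2) - F(0) = -4*log(6) + 4*log(201/32).

Antiderivative: F(t) = 4*log(t**4/2 + t**2 + 6); value = -4*log(6) + 4*log(201/32)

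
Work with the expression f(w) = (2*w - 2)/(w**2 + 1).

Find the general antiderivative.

Since d/dw undoes antidifferentiation here, F'(w) = f(w) is required of F(w).
Check: d/dw[log(w**2 + 1) - 2*atan(w)] = (2*w - 2)/(w**2 + 1) = f(w).

F(w) = log(w**2 + 1) - 2*atan(w) + C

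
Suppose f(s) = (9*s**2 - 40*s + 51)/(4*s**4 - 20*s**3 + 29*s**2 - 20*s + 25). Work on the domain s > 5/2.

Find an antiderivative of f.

A candidate is checked by its d/ds: the result must match f(s).
Check: d/ds[2*atan(s) - 1/(4*s - 10)] = (9*s**2 - 40*s + 51)/(4*s**4 - 20*s**3 + 29*s**2 - 20*s + 25) = f(s).

An antiderivative is F(s) = 2*atan(s) - 1/(4*s - 10).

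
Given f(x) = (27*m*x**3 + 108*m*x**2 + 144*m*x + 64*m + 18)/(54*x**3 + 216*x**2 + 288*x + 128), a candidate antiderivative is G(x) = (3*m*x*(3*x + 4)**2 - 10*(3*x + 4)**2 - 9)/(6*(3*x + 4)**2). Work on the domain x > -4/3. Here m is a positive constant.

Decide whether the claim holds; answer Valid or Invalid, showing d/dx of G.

d/dx[G] = (27*m*x**3 + 108*m*x**2 + 144*m*x + 64*m + 18)/(54*x**3 + 216*x**2 + 288*x + 128)
This equals f(x) exactly, so the claim holds.

Valid - differentiating G returns exactly f.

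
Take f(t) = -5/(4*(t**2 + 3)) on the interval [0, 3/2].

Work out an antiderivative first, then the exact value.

Antiderivative: F(t) = -5*sqrt(3)*atan(sqrt(3)*t/3)/12; value = -5*sqrt(3)*atan(sqrt(3)/2)/12

A candidate is checked by its d/dt: the result must match f(t).
F(t) = -5*sqrt(3)*atan(sqrt(3)*t/3)/12 is an antiderivative of f.
Check: d/dt[-5*sqrt(3)*atan(sqrt(3)*t/3)/12] = -5/(4*t**2 + 12), which equals f(t).
F(3/2) = -5*sqrt(3)*atan(sqrt(3)/2)/12; F(0) = 0.
Integral = F(3/2) - F(0) = -5*sqrt(3)*atan(sqrt(3)/2)/12.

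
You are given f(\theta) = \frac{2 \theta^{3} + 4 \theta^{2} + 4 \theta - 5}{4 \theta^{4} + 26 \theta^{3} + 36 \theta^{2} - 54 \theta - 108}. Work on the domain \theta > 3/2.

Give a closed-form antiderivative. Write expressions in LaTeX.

An antiderivative is F(\theta) = \frac{67 \theta \log{\left(\theta - \frac{3}{2} \right)} + 1053 \theta \log{\left(\theta + 2 \right)} - 553 \theta \log{\left(\theta + 3 \right)} + 201 \log{\left(\theta - \frac{3}{2} \right)} + 3159 \log{\left(\theta + 2 \right)} - 1659 \log{\left(\theta + 3 \right)} + 2205}{1134 \left(\theta + 3\right)}.

The denominator factors as 2 \left(\theta + 2\right) \left(\theta + 3\right)^{2} \left(2 \theta - 3\right); partial fractions split f into directly integrable pieces: \frac{67}{567 \left(2 \theta - 3\right)} - \frac{79}{162 \left(\theta + 3\right)} - \frac{35}{18 \left(\theta + 3\right)^{2}} + \frac{13}{14 \left(\theta + 2\right)}.
Check: d/d\theta[\frac{67 \theta \log{\left(\theta - \frac{3}{2} \right)} + 1053 \theta \log{\left(\theta + 2 \right)} - 553 \theta \log{\left(\theta + 3 \right)} + 201 \log{\left(\theta - \frac{3}{2} \right)} + 3159 \log{\left(\theta + 2 \right)} - 1659 \log{\left(\theta + 3 \right)} + 2205}{1134 \left(\theta + 3\right)}] = \frac{2 \theta^{3} + 4 \theta^{2} + 4 \theta - 5}{4 \theta^{4} + 26 \theta^{3} + 36 \theta^{2} - 54 \theta - 108} = f(\theta).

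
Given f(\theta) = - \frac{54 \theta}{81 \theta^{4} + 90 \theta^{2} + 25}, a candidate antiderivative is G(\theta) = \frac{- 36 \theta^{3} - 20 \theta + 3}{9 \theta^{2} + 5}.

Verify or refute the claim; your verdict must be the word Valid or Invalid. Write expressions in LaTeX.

d/d\theta[G] = \frac{- 324 \theta^{4} - 360 \theta^{2} - 54 \theta - 100}{81 \theta^{4} + 90 \theta^{2} + 25}
d/d\theta[G] - f(\theta) = -4 != 0.

Invalid: d/d\theta[G] - f = -4, which is not 0.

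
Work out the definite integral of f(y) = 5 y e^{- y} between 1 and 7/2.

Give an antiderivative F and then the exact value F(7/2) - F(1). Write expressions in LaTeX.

Antiderivative: F(y) = 5 \left(- y - 1\right) e^{- y}; value = - \frac{45}{2 e^{\frac{7}{2}}} + \frac{10}{e}

Recognize the product-rule pattern: f = u'v + uv' with u = - 5 y - 5, v = e^{- y}, so integration by parts undoes it.
F(y) = 5 \left(- y - 1\right) e^{- y} is an antiderivative of f.
Check: d/dy[5 \left(- y - 1\right) e^{- y}] = 5 y e^{- y} = f(y).
F(7/2) = - \frac{45}{2 e^{\frac{7}{2}}}; F(1) = - \frac{10}{e}.
Integral = F(7/2) - F(1) = - \frac{45}{2 e^{\frac{7}{2}}} + \frac{10}{e}.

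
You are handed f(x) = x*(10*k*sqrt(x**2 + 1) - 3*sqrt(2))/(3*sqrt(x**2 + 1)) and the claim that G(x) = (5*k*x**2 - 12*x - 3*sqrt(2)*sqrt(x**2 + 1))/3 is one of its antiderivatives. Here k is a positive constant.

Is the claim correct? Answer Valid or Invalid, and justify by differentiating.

d/dx[G] = (10*k*x*sqrt(x**2 + 1) - 3*sqrt(2)*x - 12*sqrt(x**2 + 1))/(3*sqrt(x**2 + 1))
d/dx[G] - f(x) = -4 != 0.

Invalid: d/dx[G] - f = -4, which is not 0.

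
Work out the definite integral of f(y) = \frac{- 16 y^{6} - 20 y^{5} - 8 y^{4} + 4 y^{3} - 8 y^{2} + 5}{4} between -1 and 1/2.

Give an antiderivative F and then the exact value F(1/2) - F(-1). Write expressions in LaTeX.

Check any antiderivative F(y) by computing F'(y) and comparing it with f(y).
F(y) = \frac{y \left(- 240 y^{6} - 350 y^{5} - 168 y^{4} + 105 y^{3} - 280 y^{2} + 525\right)}{420} is an antiderivative of f.
Check: d/dy[\frac{y \left(- 240 y^{6} - 350 y^{5} - 168 y^{4} + 105 y^{3} - 280 y^{2} + 525\right)}{420}] = - 4 y^{6} - 5 y^{5} - 2 y^{4} + y^{3} - 2 y^{2} + \frac{5}{4}, which equals f(y).
F(1/2) = \frac{7087}{13440}; F(-1) = - \frac{41}{210}.
Integral = F(1/2) - F(-1) = \frac{3237}{4480}.

Antiderivative: F(y) = \frac{y \left(- 240 y^{6} - 350 y^{5} - 168 y^{4} + 105 y^{3} - 280 y^{2} + 525\right)}{420}; value = \frac{3237}{4480}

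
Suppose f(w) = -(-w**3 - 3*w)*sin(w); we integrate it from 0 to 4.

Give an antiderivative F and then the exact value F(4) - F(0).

Antiderivative: F(w) = -w**3*cos(w) + 3*w**2*sin(w) + 3*w*cos(w) - 3*sin(w); value = 45*sin(4) - 52*cos(4)

Recover f(w) by differentiating a candidate F(w); any mismatch rules it out.
F(w) = -w**3*cos(w) + 3*w**2*sin(w) + 3*w*cos(w) - 3*sin(w) is an antiderivative of f.
Check: d/dw[-w**3*cos(w) + 3*w**2*sin(w) + 3*w*cos(w) - 3*sin(w)] = w**3*sin(w) + 3*w*sin(w), which equals f(w).
F(4) = 45*sin(4) - 52*cos(4); F(0) = 0.
Integral = F(4) - F(0) = 45*sin(4) - 52*cos(4).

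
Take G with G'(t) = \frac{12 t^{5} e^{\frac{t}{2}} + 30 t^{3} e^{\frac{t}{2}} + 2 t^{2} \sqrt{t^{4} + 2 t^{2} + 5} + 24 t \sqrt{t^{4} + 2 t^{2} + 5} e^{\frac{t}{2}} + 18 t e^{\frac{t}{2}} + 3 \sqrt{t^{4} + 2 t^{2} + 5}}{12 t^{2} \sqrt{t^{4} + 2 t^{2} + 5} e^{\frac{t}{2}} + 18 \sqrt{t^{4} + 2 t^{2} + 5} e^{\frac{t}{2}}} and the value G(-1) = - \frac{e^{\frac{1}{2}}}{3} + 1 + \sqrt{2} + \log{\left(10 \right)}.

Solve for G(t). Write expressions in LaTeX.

G(t) = \frac{\left(3 \sqrt{t^{4} + 2 t^{2} + 5} e^{\frac{t}{2}} + 6 e^{\frac{t}{2}} \log{\left(4 t^{2} + 6 \right)} + 6 e^{\frac{t}{2}} - 2\right) e^{- \frac{t}{2}}}{6}

Differentiate the proposed G(t) back; it has to land on the given G'(t).
A general antiderivative is \frac{\sqrt{t^{4} + 2 t^{2} + 5}}{2} + \log{\left(4 t^{2} + 6 \right)} - \frac{e^{- \frac{t}{2}}}{3} + C.
The condition gives C = - \frac{e^{\frac{1}{2}}}{3} + 1 + \sqrt{2} + \log{\left(10 \right)} - (- \frac{e^{\frac{1}{2}}}{3} + \sqrt{2} + \log{\left(10 \right)}) = 1.
So G(t) = \frac{\left(3 \sqrt{t^{4} + 2 t^{2} + 5} e^{\frac{t}{2}} + 6 e^{\frac{t}{2}} \log{\left(4 t^{2} + 6 \right)} + 6 e^{\frac{t}{2}} - 2\right) e^{- \frac{t}{2}}}{6}.
Check: d/dt[\frac{\left(3 \sqrt{t^{4} + 2 t^{2} + 5} e^{\frac{t}{2}} + 6 e^{\frac{t}{2}} \log{\left(4 t^{2} + 6 \right)} + 6 e^{\frac{t}{2}} - 2\right) e^{- \frac{t}{2}}}{6}] = \frac{12 t^{5} e^{\frac{t}{2}} + 30 t^{3} e^{\frac{t}{2}} + 2 t^{2} \sqrt{t^{4} + 2 t^{2} + 5} + 24 t \sqrt{t^{4} + 2 t^{2} + 5} e^{\frac{t}{2}} + 18 t e^{\frac{t}{2}} + 3 \sqrt{t^{4} + 2 t^{2} + 5}}{12 t^{2} \sqrt{t^{4} + 2 t^{2} + 5} e^{\frac{t}{2}} + 18 \sqrt{t^{4} + 2 t^{2} + 5} e^{\frac{t}{2}}} = G'(t).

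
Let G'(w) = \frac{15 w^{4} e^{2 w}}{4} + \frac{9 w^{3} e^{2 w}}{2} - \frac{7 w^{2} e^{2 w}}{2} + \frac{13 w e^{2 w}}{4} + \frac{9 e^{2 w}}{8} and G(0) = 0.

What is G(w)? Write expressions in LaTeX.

Recognize the product-rule pattern: G'(w) = u'v + uv' with u = \frac{15 w^{4}}{8} - \frac{3 w^{3}}{2} + \frac{w^{2}}{2} + \frac{9 w}{8}, v = e^{2 w}, so integration by parts undoes it.
A general antiderivative is \frac{3 \left(\frac{5 w^{4}}{4} - w^{3} + \frac{w^{2}}{3} + \frac{3 w}{4}\right) e^{2 w}}{2} + C.
The condition gives C = 0 - (0) = 0.
So G(w) = \frac{15 w^{4} e^{2 w}}{8} - \frac{3 w^{3} e^{2 w}}{2} + \frac{w^{2} e^{2 w}}{2} + \frac{9 w e^{2 w}}{8}.
Check: d/dw[\frac{15 w^{4} e^{2 w}}{8} - \frac{3 w^{3} e^{2 w}}{2} + \frac{w^{2} e^{2 w}}{2} + \frac{9 w e^{2 w}}{8}] = \frac{15 w^{4} e^{2 w}}{4} + \frac{9 w^{3} e^{2 w}}{2} - \frac{7 w^{2} e^{2 w}}{2} + \frac{13 w e^{2 w}}{4} + \frac{9 e^{2 w}}{8} = G'(w).

G(w) = \frac{15 w^{4} e^{2 w}}{8} - \frac{3 w^{3} e^{2 w}}{2} + \frac{w^{2} e^{2 w}}{2} + \frac{9 w e^{2 w}}{8}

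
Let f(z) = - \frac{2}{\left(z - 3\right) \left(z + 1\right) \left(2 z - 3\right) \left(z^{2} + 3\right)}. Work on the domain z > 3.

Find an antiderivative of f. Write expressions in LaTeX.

The denominator factors as \left(z - 3\right) \left(z + 1\right) \left(2 z - 3\right) \left(z^{2} + 3\right); partial fractions split f into directly integrable pieces: - \frac{z + 5}{84 \left(z^{2} + 3\right)} + \frac{32}{315 \left(2 z - 3\right)} - \frac{1}{40 \left(z + 1\right)} - \frac{1}{72 \left(z - 3\right)}.
Check: d/dz[- \frac{\log{\left(z - 3 \right)}}{72} + \frac{16 \log{\left(z - \frac{3}{2} \right)}}{315} - \frac{\log{\left(z + 1 \right)}}{40} - \frac{\log{\left(z^{2} + 3 \right)}}{168} - \frac{5 \sqrt{3} \operatorname{atan}{\left(\frac{\sqrt{3} z}{3} \right)}}{252}] = - \frac{2}{2 z^{5} - 7 z^{4} + 6 z^{3} - 12 z^{2} + 27}, which equals f(z).

An antiderivative is F(z) = - \frac{\log{\left(z - 3 \right)}}{72} + \frac{16 \log{\left(z - \frac{3}{2} \right)}}{315} - \frac{\log{\left(z + 1 \right)}}{40} - \frac{\log{\left(z^{2} + 3 \right)}}{168} - \frac{5 \sqrt{3} \operatorname{atan}{\left(\frac{\sqrt{3} z}{3} \right)}}{252}.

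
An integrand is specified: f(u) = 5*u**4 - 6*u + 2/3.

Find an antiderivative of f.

The integrand splits into summands that can be handled one at a time.
Check: d/du[(3*u**5 - 9*u**2 + 2*u + 2)/3] = 5*u**4 - 6*u + 2/3 = f(u).

An antiderivative is F(u) = (3*u**5 - 9*u**2 + 2*u + 2)/3.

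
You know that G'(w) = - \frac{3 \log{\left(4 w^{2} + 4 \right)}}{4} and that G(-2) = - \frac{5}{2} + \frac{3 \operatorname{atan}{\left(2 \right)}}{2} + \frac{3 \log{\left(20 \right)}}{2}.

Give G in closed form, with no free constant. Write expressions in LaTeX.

For G(w) to be correct, d/dw[G] must agree with the stated G'(w) identically.
A general antiderivative is - \frac{3 w \log{\left(4 w^{2} + 4 \right)}}{4} + \frac{3 w}{2} - \frac{3 \operatorname{atan}{\left(w \right)}}{2} + C.
The condition gives C = - \frac{5}{2} + \frac{3 \operatorname{atan}{\left(2 \right)}}{2} + \frac{3 \log{\left(20 \right)}}{2} - (-3 + \frac{3 \operatorname{atan}{\left(2 \right)}}{2} + \frac{3 \log{\left(20 \right)}}{2}) = \frac{1}{2}.
So G(w) = - \frac{3 w \log{\left(4 w^{2} + 4 \right)}}{4} + \frac{3 w}{2} - \frac{3 \operatorname{atan}{\left(w \right)}}{2} + \frac{1}{2}.
Check: d/dw[- \frac{3 w \log{\left(4 w^{2} + 4 \right)}}{4} + \frac{3 w}{2} - \frac{3 \operatorname{atan}{\left(w \right)}}{2} + \frac{1}{2}] = - \frac{3 \log{\left(w^{2} + 1 \right)}}{4} - \frac{3 \log{\left(2 \right)}}{2}, which equals G'(w).

G(w) = - \frac{3 w \log{\left(4 w^{2} + 4 \right)}}{4} + \frac{3 w}{2} - \frac{3 \operatorname{atan}{\left(w \right)}}{2} + \frac{1}{2}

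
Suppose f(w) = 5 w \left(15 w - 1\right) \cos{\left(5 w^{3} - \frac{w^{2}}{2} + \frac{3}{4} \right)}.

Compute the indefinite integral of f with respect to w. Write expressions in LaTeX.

F(w) = 5 \sin{\left(5 w^{3} - \frac{w^{2}}{2} + \frac{3}{4} \right)} + C

The substitution u = 5 w^{3} - \frac{w^{2}}{2} + \frac{3}{4} works: f is exactly (dF/du)*(du/dw) for that inner function.
Check: d/dw[5 \sin{\left(5 w^{3} - \frac{w^{2}}{2} + \frac{3}{4} \right)}] = 75 w^{2} \cos{\left(5 w^{3} - \frac{w^{2}}{2} + \frac{3}{4} \right)} - 5 w \cos{\left(5 w^{3} - \frac{w^{2}}{2} + \frac{3}{4} \right)}, which equals f(w).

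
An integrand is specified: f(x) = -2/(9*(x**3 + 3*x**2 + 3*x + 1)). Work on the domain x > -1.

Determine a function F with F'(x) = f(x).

For F(x) to be correct the identity F'(x) - f(x) = 0 must hold.
Check: d/dx[1/(9*(x + 1)**2)] = -2/(9*x**3 + 27*x**2 + 27*x + 9), which equals f(x).

An antiderivative is F(x) = 1/(9*(x + 1)**2).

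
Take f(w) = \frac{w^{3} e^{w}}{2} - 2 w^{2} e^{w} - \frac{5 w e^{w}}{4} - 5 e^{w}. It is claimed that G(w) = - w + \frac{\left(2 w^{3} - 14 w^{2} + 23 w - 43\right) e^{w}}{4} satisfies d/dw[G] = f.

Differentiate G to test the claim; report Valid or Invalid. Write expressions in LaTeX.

d/dw[G] = \frac{w^{3} e^{w}}{2} - 2 w^{2} e^{w} - \frac{5 w e^{w}}{4} - 5 e^{w} - 1
d/dw[G] - f(w) = -1 != 0.

Invalid: d/dw[G] - f = -1, which is not 0.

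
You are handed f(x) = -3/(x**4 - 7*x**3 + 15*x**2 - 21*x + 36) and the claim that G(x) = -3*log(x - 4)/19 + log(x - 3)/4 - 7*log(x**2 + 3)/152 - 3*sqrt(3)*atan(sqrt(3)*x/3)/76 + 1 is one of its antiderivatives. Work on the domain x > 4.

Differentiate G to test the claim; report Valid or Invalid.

Valid. The derivative of G reproduces f.

d/dx[G] = -3/(x**4 - 7*x**3 + 15*x**2 - 21*x + 36)
This equals f(x) exactly, so the claim holds.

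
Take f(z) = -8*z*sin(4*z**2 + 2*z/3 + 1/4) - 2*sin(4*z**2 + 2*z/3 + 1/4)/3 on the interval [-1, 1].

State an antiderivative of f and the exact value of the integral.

The substitution u = 4*z**2 + 2*z/3 + 1/4 works: f is exactly (dF/du)*(du/dz) for that inner function.
F(z) = cos(4*z**2 + 2*z/3 + 1/4) is an antiderivative of f.
Check: d/dz[cos(4*z**2 + 2*z/3 + 1/4)] = -8*z*sin(4*z**2 + 2*z/3 + 1/4) - 2*sin(4*z**2 + 2*z/3 + 1/4)/3 = f(z).
F(1) = cos(59/12); F(-1) = cos(43/12).
Integral = F(1) - F(-1) = cos(59/12) - cos(43/12).

Antiderivative: F(z) = cos(4*z**2 + 2*z/3 + 1/4); value = cos(59/12) - cos(43/12)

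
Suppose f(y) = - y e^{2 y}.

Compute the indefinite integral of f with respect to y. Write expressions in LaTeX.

F(y) = \frac{\left(1 - 2 y\right) e^{2 y}}{4} + C

f has the shape u'v + uv' for u = \frac{1}{4} - \frac{y}{2} and v = e^{2 y} — it is the derivative of the product u*v.
Check: d/dy[\frac{\left(1 - 2 y\right) e^{2 y}}{4}] = - y e^{2 y} = f(y).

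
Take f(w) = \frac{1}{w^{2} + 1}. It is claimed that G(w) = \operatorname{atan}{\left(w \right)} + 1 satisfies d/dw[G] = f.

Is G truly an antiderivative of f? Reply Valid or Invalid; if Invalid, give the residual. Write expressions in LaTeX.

Valid. The derivative of G reproduces f.

d/dw[G] = \frac{1}{w^{2} + 1}
This equals f(w) exactly, so the claim holds.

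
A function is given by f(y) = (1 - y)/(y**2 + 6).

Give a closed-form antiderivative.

Whatever form F(y) takes, F'(y) = f(y) is non-negotiable.
Check: d/dy[-log(y**2 + 6)/2 + sqrt(6)*atan(sqrt(6)*y/6)/6] = (1 - y)/(y**2 + 6) = f(y).

An antiderivative is F(y) = -log(y**2 + 6)/2 + sqrt(6)*atan(sqrt(6)*y/6)/6.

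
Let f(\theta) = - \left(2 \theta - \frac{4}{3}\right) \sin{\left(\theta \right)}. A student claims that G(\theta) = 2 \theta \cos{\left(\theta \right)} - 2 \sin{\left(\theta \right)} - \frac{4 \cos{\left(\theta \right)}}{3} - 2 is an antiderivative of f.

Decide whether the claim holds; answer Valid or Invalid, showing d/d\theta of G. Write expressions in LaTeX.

d/d\theta[G] = - 2 \theta \sin{\left(\theta \right)} + \frac{4 \sin{\left(\theta \right)}}{3}
This equals f(\theta) exactly, so the claim holds.

Valid. The derivative of G reproduces f.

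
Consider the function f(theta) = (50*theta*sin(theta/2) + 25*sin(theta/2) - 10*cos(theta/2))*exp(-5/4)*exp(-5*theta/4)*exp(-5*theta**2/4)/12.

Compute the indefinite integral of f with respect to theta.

F(theta) = -5*exp(-5/4)*exp(-5*theta/4)*exp(-5*theta**2/4)*sin(theta/2)/3 + C

f has the shape u'v + uv' for u = -5*exp(-5*theta**2/4 - 5*theta/4 - 5/4)/3 and v = sin(theta/2) — it is the derivative of the product u*v.
Check: d/dtheta[-5*exp(-5/4)*exp(-5*theta/4)*exp(-5*theta**2/4)*sin(theta/2)/3] = (50*theta*sin(theta/2) + 25*sin(theta/2) - 10*cos(theta/2))*exp(-5/4)*exp(-5*theta/4)*exp(-5*theta**2/4)/12 = f(theta).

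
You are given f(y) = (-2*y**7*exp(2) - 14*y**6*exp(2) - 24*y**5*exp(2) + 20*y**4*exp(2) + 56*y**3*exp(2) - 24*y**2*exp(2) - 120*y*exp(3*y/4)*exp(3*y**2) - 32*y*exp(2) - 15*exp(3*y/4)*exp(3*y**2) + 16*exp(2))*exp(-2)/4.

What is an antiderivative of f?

Check any antiderivative F(y) by computing F'(y) and comparing it with f(y).
Check: d/dy[(-(-y**2 - 2*y + 2)**4 - 80*exp(3*y**2 + 3*y/4 - 2))/16] = -y**7/2 - 7*y**6/2 - 6*y**5 + 5*y**4 + 14*y**3 - 6*y**2 - 30*y*exp(-2)*exp(3*y/4)*exp(3*y**2) - 8*y - 15*exp(-2)*exp(3*y/4)*exp(3*y**2)/4 + 4, which equals f(y).

An antiderivative is F(y) = (-(-y**2 - 2*y + 2)**4 - 80*exp(3*y**2 + 3*y/4 - 2))/16.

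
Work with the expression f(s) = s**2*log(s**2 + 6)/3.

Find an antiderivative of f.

An antiderivative is F(s) = (3*s**3*log(s**2 + 6) - 2*s**3 + 36*s - 36*sqrt(6)*atan(sqrt(6)*s/6))/27.

Recover f(s) by differentiating a candidate F(s); any mismatch rules it out.
Check: d/ds[(3*s**3*log(s**2 + 6) - 2*s**3 + 36*s - 36*sqrt(6)*atan(sqrt(6)*s/6))/27] = s**2*log(s**2 + 6)/3 = f(s).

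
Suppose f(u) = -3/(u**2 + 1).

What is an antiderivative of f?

An antiderivative F(u) passes only if d/du[F] lands on f(u) exactly.
Check: d/du[-3*atan(u)] = -3/(u**2 + 1) = f(u).

An antiderivative is F(u) = -3*atan(u).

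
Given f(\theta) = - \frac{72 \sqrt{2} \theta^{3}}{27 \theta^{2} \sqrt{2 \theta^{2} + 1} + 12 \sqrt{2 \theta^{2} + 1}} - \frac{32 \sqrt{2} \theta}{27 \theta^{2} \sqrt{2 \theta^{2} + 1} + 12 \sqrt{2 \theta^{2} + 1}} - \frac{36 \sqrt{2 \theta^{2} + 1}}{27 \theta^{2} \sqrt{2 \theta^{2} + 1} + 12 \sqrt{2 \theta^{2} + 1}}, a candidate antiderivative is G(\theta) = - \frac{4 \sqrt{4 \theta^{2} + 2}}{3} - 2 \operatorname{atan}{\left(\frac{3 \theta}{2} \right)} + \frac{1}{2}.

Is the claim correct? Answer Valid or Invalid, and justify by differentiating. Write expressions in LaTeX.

Valid. The derivative of G reproduces f.

d/d\theta[G] = \frac{- 72 \sqrt{2} \theta^{3} - 32 \sqrt{2} \theta - 36 \sqrt{2 \theta^{2} + 1}}{27 \theta^{2} \sqrt{2 \theta^{2} + 1} + 12 \sqrt{2 \theta^{2} + 1}}
This equals f(\theta) exactly, so the claim holds.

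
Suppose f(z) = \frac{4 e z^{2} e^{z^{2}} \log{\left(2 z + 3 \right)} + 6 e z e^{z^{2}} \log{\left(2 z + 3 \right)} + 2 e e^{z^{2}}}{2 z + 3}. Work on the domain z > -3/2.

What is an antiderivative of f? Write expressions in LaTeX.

f has the shape u'v + uv' for u = e^{z^{2} + 1} and v = \log{\left(2 z + 3 \right)} — it is the derivative of the product u*v.
Check: d/dz[e^{z^{2} + 1} \log{\left(2 z + 3 \right)}] = \frac{4 e z^{2} e^{z^{2}} \log{\left(2 z + 3 \right)} + 6 e z e^{z^{2}} \log{\left(2 z + 3 \right)} + 2 e e^{z^{2}}}{2 z + 3} = f(z).

An antiderivative is F(z) = e^{z^{2} + 1} \log{\left(2 z + 3 \right)}.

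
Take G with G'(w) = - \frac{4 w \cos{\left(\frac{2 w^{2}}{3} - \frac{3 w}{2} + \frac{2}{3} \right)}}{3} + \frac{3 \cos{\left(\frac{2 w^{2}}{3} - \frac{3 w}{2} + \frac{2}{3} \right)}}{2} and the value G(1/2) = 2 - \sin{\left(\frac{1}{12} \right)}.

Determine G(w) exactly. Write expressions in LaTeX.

G(w) = 2 - \sin{\left(\frac{2 w^{2}}{3} - \frac{3 w}{2} + \frac{2}{3} \right)}

G'(w) matches the chain-rule pattern g'(h)*h' with inner function h(w) = \frac{2 w^{2}}{3} - \frac{3 w}{2} + \frac{2}{3}; substituting u = h(w) collapses the integral.
A general antiderivative is - \sin{\left(\frac{2 w^{2}}{3} - \frac{3 w}{2} + \frac{2}{3} \right)} + C.
The condition gives C = 2 - \sin{\left(\frac{1}{12} \right)} - (- \sin{\left(\frac{1}{12} \right)}) = 2.
So G(w) = 2 - \sin{\left(\frac{2 w^{2}}{3} - \frac{3 w}{2} + \frac{2}{3} \right)}.
Check: d/dw[2 - \sin{\left(\frac{2 w^{2}}{3} - \frac{3 w}{2} + \frac{2}{3} \right)}] = - \frac{4 w \cos{\left(\frac{2 w^{2}}{3} - \frac{3 w}{2} + \frac{2}{3} \right)}}{3} + \frac{3 \cos{\left(\frac{2 w^{2}}{3} - \frac{3 w}{2} + \frac{2}{3} \right)}}{2} = G'(w).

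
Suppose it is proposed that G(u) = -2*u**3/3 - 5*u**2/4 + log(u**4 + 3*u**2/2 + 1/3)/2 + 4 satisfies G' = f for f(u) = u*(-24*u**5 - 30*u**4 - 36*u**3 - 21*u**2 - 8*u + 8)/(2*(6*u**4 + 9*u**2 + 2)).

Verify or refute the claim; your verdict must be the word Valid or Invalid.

Valid. The derivative of G reproduces f.

d/du[G] = (-24*u**6 - 30*u**5 - 36*u**4 - 21*u**3 - 8*u**2 + 8*u)/(12*u**4 + 18*u**2 + 4)
This equals f(u) exactly, so the claim holds.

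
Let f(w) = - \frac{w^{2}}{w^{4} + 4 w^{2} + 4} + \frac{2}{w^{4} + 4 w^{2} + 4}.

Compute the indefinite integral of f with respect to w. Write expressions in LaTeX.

F(w) = \frac{w}{w^{2} + 2} + C

f has the shape u'v + uv' for u = w and v = \frac{1}{w^{2} + 2} — it is the derivative of the product u*v.
Check: d/dw[\frac{w}{w^{2} + 2}] = \frac{2 - w^{2}}{w^{4} + 4 w^{2} + 4}, which equals f(w).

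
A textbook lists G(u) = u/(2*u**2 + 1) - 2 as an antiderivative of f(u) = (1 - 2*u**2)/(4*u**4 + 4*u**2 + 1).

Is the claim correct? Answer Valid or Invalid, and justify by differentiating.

Valid. The derivative of G reproduces f.

d/du[G] = (1 - 2*u**2)/(4*u**4 + 4*u**2 + 1)
This equals f(u) exactly, so the claim holds.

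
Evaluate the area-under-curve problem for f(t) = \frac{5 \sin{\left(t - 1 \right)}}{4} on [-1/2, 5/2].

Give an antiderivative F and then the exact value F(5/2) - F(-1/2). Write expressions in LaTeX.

Recover f(t) by differentiating a candidate F(t); any mismatch rules it out.
F(t) = - \frac{5 \cos{\left(t - 1 \right)}}{4} is an antiderivative of f.
Check: d/dt[- \frac{5 \cos{\left(t - 1 \right)}}{4}] = \frac{5 \sin{\left(t - 1 \right)}}{4} = f(t).
F(5/2) = - \frac{5 \cos{\left(\frac{3}{2} \right)}}{4}; F(-1/2) = - \frac{5 \cos{\left(\frac{3}{2} \right)}}{4}.
Integral = F(5/2) - F(-1/2) = 0.

Antiderivative: F(t) = - \frac{5 \cos{\left(t - 1 \right)}}{4}; value = 0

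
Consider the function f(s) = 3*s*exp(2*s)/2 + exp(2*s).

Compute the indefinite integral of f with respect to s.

Recognize the product-rule pattern: f = u'v + uv' with u = 3*s/4 + 1/8, v = exp(2*s), so integration by parts undoes it.
Check: d/ds[3*s*exp(2*s)/4 + exp(2*s)/8] = 3*s*exp(2*s)/2 + exp(2*s) = f(s).

F(s) = 3*s*exp(2*s)/4 + exp(2*s)/8 + C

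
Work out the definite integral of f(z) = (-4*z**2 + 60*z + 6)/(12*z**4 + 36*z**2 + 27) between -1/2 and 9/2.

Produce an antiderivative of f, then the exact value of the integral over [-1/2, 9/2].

Antiderivative: F(z) = (2*z - 15)/(6*z**2 + 9); value = 300/203

Recognize the product-rule pattern: f = u'v + uv' with u = 1/(2*z**2 + 3), v = 2*z/3 - 5, so integration by parts undoes it.
F(z) = (2*z - 15)/(6*z**2 + 9) is an antiderivative of f.
Check: d/dz[(2*z - 15)/(6*z**2 + 9)] = (-4*z**2 + 60*z + 6)/(12*z**4 + 36*z**2 + 27) = f(z).
F(9/2) = -4/87; F(-1/2) = -32/21.
Integral = F(9/2) - F(-1/2) = 300/203.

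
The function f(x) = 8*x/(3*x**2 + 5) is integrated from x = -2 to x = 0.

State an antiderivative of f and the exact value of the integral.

f matches the chain-rule pattern g'(h)*h' with inner function h(x) = 3*x**2/2 + 5/2; substituting u = h(x) collapses the integral.
F(x) = 4*log(3*x**2/2 + 5/2)/3 is an antiderivative of f.
Check: d/dx[4*log(3*x**2/2 + 5/2)/3] = 8*x/(3*x**2 + 5) = f(x).
F(0) = 4*log(5/2)/3; F(-2) = 4*log(17/2)/3.
Integral = F(0) - F(-2) = -4*log(17/2)/3 + 4*log(5/2)/3.

Antiderivative: F(x) = 4*log(3*x**2/2 + 5/2)/3; value = -4*log(17/2)/3 + 4*log(5/2)/3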